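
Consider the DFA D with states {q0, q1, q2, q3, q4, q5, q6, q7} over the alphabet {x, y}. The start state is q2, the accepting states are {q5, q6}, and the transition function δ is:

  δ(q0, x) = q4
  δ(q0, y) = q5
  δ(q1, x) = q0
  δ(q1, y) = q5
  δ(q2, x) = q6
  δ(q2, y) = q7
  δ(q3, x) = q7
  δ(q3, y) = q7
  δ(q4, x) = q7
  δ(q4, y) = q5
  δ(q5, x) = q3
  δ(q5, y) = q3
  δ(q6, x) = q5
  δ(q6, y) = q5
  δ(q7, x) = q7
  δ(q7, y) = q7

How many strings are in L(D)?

3

The useful subgraph on states {q2, q5, q6} is acyclic, so L(D) is finite; the longest accepting path visits 3 useful states, giving maximum string length 2.
Counting accepting paths from q2 by length: 1 of length 1, 2 of length 2. Total 3.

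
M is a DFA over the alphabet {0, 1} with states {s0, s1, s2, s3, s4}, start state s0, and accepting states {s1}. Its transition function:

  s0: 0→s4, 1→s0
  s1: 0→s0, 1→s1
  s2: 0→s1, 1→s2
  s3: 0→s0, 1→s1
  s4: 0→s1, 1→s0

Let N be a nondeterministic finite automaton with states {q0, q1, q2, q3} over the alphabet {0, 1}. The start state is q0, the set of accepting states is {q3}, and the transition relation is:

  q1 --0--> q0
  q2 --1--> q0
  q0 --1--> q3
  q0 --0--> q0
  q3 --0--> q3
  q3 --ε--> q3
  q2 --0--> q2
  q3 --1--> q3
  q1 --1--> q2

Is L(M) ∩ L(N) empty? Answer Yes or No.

The string 001 is accepted by both M and N.
Hence L(M) ∩ L(N) ≠ ∅.

No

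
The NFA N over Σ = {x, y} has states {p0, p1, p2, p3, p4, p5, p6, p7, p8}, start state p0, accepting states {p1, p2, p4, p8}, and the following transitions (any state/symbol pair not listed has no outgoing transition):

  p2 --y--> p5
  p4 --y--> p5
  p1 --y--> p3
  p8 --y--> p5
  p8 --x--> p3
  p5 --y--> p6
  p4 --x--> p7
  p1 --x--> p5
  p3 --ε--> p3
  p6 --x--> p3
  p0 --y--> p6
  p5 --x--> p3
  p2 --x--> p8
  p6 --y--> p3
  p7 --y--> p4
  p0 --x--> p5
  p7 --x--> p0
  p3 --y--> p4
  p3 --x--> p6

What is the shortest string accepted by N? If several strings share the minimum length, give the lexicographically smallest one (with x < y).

xxy

A breadth-first search from p0 reaches an accepting state first via the path p0 → p5 → p3 → p4 on input xxy.
No string of length < 3 is accepted (BFS exhausts all shorter strings without reaching an accepting state), and xxy is the lexicographically least accepting string of length 3.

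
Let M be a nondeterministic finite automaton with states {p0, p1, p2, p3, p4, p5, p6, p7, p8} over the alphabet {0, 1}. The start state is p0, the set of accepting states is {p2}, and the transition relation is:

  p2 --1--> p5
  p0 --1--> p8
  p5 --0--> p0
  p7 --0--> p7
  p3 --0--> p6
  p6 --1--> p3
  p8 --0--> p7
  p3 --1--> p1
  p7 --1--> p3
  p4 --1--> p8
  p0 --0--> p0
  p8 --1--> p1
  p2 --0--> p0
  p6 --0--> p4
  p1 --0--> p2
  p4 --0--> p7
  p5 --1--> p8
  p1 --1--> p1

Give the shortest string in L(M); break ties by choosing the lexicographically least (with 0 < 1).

110

A breadth-first search from p0 reaches an accepting state first via the path p0 → p8 → p1 → p2 on input 110.
No string of length < 3 is accepted (BFS exhausts all shorter strings without reaching an accepting state), and 110 is the lexicographically least accepting string of length 3.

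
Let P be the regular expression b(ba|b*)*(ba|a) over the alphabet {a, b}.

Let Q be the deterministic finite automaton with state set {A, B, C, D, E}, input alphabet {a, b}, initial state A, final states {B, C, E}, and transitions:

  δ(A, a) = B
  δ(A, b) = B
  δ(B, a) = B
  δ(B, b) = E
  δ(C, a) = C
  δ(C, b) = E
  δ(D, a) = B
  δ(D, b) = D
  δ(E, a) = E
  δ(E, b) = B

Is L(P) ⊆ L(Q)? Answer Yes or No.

Converting the expression P to a DFA (subset construction, then merging equivalent states) gives the minimal DFA with states {p0, p1, p2, p3, p4, p5}, start state p0, accepting states {p3, p5} and transitions p0: a→p1, b→p2; p1: a→p1, b→p1; p2: a→p3, b→p4; p3: a→p1, b→p1; p4: a→p5, b→p4; p5: a→p3, b→p4.
Exploring the product automaton P × Q from the start pair (p0, A), following both machines on each input symbol, reaches 10 state pairs: (p0, A), (p1, B), (p2, B), (p1, E), (p3, B), (p4, E), (p5, E), (p4, B), (p3, E), (p5, B).
P accepts in {p3, p5} and Q accepts in {B, C, E}. The reachable pairs whose P-component is accepting are (p3, B), (p5, E), (p3, E), (p5, B); in each of them the Q-component is accepting too, so the product for L(P) \ L(Q) (P-component accepting, Q-component rejecting) has no reachable accepting pair and the difference is empty.
Hence every string in L(P) is also in L(Q).

Yes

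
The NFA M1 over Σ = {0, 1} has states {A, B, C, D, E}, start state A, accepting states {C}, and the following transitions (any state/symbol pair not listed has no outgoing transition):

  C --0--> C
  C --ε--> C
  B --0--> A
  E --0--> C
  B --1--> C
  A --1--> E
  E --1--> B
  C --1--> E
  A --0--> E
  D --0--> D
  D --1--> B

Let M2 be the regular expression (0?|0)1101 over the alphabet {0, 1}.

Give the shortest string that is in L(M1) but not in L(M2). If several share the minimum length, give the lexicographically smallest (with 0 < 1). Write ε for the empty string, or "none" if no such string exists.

00

The string 00 is accepted by M1 but not by M2.
No shorter string lies in the difference, and 00 is the lexicographically first length-2 string in L(M1) \ L(M2).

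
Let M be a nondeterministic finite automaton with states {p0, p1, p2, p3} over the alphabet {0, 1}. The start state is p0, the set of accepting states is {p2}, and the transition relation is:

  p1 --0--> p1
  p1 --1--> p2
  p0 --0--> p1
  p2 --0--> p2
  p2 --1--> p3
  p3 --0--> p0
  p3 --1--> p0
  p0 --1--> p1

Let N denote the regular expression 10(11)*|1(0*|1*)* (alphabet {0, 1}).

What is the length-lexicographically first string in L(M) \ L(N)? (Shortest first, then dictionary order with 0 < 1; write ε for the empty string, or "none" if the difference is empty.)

The string 01 is accepted by M but not by N.
No shorter string lies in the difference, and 01 is the lexicographically first length-2 string in L(M) \ L(N).

01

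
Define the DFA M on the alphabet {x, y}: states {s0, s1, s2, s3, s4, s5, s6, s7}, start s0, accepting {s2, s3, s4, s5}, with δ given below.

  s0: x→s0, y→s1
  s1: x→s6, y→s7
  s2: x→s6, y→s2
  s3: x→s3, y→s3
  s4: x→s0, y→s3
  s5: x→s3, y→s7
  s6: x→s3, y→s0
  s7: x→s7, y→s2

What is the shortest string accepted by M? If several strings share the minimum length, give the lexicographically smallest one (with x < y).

A breadth-first search from s0 reaches an accepting state first via the path s0 → s1 → s6 → s3 on input yxx.
No string of length < 3 is accepted (BFS exhausts all shorter strings without reaching an accepting state), and yxx is the lexicographically least accepting string of length 3.

yxx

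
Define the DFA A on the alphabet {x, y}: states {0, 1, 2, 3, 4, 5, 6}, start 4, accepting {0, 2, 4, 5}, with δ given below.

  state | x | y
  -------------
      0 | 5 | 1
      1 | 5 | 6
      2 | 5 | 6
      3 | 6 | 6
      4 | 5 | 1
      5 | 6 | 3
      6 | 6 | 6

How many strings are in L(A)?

The useful subgraph on states {1, 4, 5} is acyclic, so L(A) is finite; the longest accepting path visits 3 useful states, giving maximum string length 2.
Counting accepting paths from 4 by length: 1 of length 0, 1 of length 1, 1 of length 2. Total 3.

3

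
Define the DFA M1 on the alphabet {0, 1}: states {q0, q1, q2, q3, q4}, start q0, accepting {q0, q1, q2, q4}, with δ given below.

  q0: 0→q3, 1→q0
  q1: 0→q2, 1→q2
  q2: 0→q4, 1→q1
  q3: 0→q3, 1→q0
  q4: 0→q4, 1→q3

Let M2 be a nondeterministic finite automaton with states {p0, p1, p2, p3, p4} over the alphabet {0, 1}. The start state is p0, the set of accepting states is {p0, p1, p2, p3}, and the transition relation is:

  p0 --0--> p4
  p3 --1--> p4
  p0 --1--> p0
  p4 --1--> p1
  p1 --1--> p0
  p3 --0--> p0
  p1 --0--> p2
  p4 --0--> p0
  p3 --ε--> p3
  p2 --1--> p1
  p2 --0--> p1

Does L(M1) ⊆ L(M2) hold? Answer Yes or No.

Yes

Exploring the product automaton M1 × M2 from the start pair (q0, p0), following both machines on each input symbol, reaches 6 state pairs: (q0, p0), (q3, p4), (q3, p0), (q0, p1), (q3, p2), (q3, p1).
M1 accepts in {q0, q1, q2, q4} and M2 accepts in {p0, p1, p2, p3}. The reachable pairs whose M1-component is accepting are (q0, p0), (q0, p1); in each of them the M2-component is accepting too, so the product for L(M1) \ L(M2) (M1-component accepting, M2-component rejecting) has no reachable accepting pair and the difference is empty.
Hence every string in L(M1) is also in L(M2).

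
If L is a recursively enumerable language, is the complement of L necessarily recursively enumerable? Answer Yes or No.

If both L and its complement were r.e., running the two recognisers in parallel would decide L, so L would be recursive; but there are r.e. languages that are not recursive (e.g. the halting problem), and their complements are therefore not r.e.

No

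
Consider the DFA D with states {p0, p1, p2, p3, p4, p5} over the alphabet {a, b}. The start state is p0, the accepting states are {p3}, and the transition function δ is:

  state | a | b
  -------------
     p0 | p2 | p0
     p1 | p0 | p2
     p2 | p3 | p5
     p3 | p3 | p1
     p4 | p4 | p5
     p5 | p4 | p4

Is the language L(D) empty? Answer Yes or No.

No

The string aa is accepted: the run p0 → p2 → p3 ends in the accepting state p3.
Since at least one string is accepted, L(D) is not empty.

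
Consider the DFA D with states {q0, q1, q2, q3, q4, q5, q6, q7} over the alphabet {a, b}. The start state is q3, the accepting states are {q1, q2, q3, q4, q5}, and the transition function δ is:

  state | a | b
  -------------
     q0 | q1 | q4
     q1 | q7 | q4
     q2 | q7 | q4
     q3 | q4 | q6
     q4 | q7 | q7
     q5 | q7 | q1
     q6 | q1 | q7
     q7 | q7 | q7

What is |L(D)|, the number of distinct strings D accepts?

4

The useful subgraph on states {q1, q3, q4, q6} is acyclic, so L(D) is finite; the longest accepting path visits 4 useful states, giving maximum string length 3.
Counting accepting paths from q3 by length: 1 of length 0, 1 of length 1, 1 of length 2, 1 of length 3. Total 4.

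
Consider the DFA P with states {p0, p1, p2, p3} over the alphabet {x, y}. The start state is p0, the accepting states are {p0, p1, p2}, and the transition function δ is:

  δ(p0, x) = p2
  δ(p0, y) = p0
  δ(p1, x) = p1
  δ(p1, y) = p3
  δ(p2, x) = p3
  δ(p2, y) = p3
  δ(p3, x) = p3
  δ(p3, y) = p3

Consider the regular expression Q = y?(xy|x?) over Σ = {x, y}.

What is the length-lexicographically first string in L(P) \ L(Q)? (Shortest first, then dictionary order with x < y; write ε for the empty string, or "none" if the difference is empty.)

yy

The string yy is accepted by P but not by Q.
No shorter string lies in the difference, and yy is the lexicographically first length-2 string in L(P) \ L(Q).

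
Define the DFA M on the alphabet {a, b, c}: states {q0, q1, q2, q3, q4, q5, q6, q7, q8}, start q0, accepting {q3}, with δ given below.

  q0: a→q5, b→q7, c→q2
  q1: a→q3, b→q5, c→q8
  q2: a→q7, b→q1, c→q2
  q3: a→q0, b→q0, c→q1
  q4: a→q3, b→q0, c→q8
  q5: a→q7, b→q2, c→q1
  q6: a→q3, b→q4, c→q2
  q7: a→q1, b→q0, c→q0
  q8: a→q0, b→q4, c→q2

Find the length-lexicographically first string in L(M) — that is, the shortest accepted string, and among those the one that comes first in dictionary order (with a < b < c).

A breadth-first search from q0 reaches an accepting state first via the path q0 → q5 → q1 → q3 on input aca.
No string of length < 3 is accepted (BFS exhausts all shorter strings without reaching an accepting state), and aca is the lexicographically least accepting string of length 3.

aca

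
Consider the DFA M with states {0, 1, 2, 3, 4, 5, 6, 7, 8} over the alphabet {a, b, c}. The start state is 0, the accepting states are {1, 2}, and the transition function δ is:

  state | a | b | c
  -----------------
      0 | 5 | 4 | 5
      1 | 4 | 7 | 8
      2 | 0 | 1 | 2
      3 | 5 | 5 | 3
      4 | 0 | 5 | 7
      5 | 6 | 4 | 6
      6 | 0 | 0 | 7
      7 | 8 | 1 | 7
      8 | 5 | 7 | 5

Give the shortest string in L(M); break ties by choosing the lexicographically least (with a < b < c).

A breadth-first search from 0 reaches an accepting state first via the path 0 → 4 → 7 → 1 on input bcb.
No string of length < 3 is accepted (BFS exhausts all shorter strings without reaching an accepting state), and bcb is the lexicographically least accepting string of length 3.

bcb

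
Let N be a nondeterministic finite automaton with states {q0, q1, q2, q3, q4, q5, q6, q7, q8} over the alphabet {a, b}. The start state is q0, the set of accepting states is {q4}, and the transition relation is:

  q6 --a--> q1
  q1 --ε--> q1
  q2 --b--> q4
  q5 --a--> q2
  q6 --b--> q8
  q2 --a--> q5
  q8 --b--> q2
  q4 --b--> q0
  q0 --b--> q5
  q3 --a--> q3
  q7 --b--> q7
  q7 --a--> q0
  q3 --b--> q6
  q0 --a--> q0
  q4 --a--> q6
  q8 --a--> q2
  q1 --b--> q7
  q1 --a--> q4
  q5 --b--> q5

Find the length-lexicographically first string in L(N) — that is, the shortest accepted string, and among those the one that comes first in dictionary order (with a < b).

bab

A breadth-first search from q0 reaches an accepting state first via the path q0 → q5 → q2 → q4 on input bab.
No string of length < 3 is accepted (BFS exhausts all shorter strings without reaching an accepting state), and bab is the lexicographically least accepting string of length 3.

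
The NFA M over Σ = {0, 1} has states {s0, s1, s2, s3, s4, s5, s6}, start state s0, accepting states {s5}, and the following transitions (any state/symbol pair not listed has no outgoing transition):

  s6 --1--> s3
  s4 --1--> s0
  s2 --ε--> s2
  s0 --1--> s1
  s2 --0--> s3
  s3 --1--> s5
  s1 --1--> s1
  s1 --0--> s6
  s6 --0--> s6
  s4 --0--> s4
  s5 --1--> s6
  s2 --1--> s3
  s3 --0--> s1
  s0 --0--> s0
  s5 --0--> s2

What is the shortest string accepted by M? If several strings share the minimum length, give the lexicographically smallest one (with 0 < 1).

1011

A breadth-first search from s0 reaches an accepting state first via the path s0 → s1 → s6 → s3 → s5 on input 1011.
No string of length < 4 is accepted (BFS exhausts all shorter strings without reaching an accepting state), and 1011 is the lexicographically least accepting string of length 4.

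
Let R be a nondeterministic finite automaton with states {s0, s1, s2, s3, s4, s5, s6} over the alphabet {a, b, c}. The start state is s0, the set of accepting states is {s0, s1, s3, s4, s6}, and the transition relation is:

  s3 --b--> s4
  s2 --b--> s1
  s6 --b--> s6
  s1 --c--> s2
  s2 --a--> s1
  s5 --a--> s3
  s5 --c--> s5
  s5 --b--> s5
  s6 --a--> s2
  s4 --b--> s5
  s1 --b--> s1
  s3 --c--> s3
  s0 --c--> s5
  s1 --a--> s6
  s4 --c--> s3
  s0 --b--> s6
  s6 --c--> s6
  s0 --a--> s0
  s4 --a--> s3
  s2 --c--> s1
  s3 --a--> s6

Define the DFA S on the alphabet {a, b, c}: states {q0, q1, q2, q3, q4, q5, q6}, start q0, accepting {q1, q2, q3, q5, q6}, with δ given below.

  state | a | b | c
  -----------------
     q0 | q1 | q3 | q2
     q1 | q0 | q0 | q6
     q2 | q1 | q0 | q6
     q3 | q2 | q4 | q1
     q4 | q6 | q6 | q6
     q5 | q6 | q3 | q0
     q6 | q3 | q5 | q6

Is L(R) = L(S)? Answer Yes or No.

No

The empty string ε is accepted by R but rejected by S.
So L(R) ≠ L(S).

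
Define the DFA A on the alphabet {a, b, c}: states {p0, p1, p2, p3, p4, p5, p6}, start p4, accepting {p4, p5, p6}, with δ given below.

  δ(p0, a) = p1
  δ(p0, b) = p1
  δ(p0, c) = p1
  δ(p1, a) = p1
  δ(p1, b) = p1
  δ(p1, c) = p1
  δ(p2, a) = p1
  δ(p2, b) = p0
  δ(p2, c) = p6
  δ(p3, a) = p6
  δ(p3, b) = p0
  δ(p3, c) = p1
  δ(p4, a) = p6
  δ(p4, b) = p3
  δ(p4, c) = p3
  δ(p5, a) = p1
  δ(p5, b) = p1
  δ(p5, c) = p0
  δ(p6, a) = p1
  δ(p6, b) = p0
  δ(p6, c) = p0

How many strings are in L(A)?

The useful subgraph on states {p3, p4, p6} is acyclic, so L(A) is finite; the longest accepting path visits 3 useful states, giving maximum string length 2.
Counting accepting paths from p4 by length: 1 of length 0, 1 of length 1, 2 of length 2. Total 4.

4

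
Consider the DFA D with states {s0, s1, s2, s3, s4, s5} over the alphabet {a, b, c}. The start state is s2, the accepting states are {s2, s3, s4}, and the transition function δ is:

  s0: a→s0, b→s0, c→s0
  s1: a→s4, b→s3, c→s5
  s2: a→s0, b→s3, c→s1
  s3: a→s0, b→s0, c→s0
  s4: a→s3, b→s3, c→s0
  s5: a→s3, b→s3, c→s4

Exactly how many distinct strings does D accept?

The useful subgraph on states {s1, s2, s3, s4, s5} is acyclic, so L(D) is finite; the longest accepting path visits 5 useful states, giving maximum string length 4.
Counting accepting paths from s2 by length: 1 of length 0, 1 of length 1, 2 of length 2, 5 of length 3, 2 of length 4. Total 11.

11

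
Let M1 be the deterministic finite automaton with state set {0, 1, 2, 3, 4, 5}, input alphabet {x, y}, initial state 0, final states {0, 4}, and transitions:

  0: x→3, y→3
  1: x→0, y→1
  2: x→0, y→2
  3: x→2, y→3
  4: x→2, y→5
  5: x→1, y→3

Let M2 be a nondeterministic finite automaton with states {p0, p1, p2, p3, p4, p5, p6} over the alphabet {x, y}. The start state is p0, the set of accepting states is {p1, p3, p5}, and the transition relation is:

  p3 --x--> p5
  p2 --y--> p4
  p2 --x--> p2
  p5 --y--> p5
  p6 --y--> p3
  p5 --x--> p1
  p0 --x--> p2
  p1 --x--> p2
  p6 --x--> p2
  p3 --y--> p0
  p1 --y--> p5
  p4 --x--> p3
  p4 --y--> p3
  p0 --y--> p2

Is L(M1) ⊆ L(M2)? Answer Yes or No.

The empty string ε is in L(M1) but not in L(M2).
So L(M1) ⊄ L(M2).

No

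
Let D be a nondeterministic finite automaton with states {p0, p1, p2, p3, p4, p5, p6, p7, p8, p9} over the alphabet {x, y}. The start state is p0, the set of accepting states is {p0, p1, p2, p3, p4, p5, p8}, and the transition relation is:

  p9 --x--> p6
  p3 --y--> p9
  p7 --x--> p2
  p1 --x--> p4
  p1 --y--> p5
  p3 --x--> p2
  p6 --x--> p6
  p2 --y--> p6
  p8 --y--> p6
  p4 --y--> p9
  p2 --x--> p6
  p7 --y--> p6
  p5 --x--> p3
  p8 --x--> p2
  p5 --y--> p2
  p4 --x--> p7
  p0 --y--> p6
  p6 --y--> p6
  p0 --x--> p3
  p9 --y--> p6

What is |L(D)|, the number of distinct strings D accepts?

The useful subgraph on states {p0, p2, p3} is acyclic, so L(D) is finite; the longest accepting path visits 3 useful states, giving maximum string length 2.
Counting accepting paths from p0 by length: 1 of length 0, 1 of length 1, 1 of length 2. Total 3.

3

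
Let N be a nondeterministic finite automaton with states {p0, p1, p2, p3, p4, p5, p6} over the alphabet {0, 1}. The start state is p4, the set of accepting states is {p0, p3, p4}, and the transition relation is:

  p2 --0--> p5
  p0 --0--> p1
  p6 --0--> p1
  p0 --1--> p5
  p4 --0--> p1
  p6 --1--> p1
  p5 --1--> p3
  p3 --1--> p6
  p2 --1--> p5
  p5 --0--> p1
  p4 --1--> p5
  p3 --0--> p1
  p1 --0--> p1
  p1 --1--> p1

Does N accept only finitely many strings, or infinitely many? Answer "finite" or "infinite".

The useful states (reachable from p4 and able to reach an accepting state) are {p3, p4, p5}.
Restricted to these states the transition graph has no cycle, so every accepting path has bounded length and L is finite.

finite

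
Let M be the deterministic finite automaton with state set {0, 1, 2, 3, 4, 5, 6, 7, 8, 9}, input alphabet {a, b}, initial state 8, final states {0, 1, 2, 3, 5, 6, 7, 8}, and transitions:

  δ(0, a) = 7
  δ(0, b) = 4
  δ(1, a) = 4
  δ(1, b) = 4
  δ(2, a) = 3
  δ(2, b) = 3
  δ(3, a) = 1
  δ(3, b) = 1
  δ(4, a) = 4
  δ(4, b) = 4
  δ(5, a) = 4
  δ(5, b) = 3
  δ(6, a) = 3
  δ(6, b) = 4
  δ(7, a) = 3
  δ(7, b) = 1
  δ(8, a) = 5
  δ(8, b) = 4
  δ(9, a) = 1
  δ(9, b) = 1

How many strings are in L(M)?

5

The useful subgraph on states {1, 3, 5, 8} is acyclic, so L(M) is finite; the longest accepting path visits 4 useful states, giving maximum string length 3.
Counting accepting paths from 8 by length: 1 of length 0, 1 of length 1, 1 of length 2, 2 of length 3. Total 5.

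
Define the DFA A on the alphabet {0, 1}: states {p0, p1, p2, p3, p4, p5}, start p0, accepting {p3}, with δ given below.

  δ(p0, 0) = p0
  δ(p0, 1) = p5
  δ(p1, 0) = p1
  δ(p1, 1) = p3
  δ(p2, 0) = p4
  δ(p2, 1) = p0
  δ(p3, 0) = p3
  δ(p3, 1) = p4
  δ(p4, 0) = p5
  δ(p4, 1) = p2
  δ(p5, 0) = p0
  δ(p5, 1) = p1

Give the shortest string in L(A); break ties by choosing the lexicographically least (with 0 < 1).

111

A breadth-first search from p0 reaches an accepting state first via the path p0 → p5 → p1 → p3 on input 111.
No string of length < 3 is accepted (BFS exhausts all shorter strings without reaching an accepting state), and 111 is the lexicographically least accepting string of length 3.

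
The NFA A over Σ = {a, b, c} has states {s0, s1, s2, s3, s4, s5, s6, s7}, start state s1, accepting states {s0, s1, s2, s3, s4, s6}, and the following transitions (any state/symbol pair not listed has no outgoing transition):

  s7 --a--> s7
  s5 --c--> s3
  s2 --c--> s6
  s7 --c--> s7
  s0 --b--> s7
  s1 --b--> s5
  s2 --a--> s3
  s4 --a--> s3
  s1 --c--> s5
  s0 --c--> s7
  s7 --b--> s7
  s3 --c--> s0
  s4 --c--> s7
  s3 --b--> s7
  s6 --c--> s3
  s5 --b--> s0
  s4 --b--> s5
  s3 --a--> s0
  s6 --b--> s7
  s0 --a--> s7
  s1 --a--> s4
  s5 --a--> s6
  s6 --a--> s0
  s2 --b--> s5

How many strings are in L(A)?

32

The useful subgraph on states {s0, s1, s3, s4, s5, s6} is acyclic, so L(A) is finite; the longest accepting path visits 6 useful states, giving maximum string length 5.
Counting accepting paths from s1 by length: 1 of length 0, 1 of length 1, 7 of length 2, 13 of length 3, 8 of length 4, 2 of length 5. Total 32.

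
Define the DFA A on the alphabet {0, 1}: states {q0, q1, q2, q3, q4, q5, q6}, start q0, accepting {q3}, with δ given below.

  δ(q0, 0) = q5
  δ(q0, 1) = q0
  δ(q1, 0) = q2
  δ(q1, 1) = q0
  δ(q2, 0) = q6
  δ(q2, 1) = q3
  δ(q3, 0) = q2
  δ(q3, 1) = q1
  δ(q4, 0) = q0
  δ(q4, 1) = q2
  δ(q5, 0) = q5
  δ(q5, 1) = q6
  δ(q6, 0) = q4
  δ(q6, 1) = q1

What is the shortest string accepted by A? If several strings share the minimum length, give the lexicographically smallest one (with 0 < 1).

A breadth-first search from q0 reaches an accepting state first via the path q0 → q5 → q6 → q4 → q2 → q3 on input 01011.
No string of length < 5 is accepted (BFS exhausts all shorter strings without reaching an accepting state), and 01011 is the lexicographically least accepting string of length 5.

01011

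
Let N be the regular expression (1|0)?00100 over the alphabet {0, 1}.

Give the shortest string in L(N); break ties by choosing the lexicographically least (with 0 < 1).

By inspection of the expression, no string of length less than 5 matches, and 00100 is the lexicographically first match of length 5.

00100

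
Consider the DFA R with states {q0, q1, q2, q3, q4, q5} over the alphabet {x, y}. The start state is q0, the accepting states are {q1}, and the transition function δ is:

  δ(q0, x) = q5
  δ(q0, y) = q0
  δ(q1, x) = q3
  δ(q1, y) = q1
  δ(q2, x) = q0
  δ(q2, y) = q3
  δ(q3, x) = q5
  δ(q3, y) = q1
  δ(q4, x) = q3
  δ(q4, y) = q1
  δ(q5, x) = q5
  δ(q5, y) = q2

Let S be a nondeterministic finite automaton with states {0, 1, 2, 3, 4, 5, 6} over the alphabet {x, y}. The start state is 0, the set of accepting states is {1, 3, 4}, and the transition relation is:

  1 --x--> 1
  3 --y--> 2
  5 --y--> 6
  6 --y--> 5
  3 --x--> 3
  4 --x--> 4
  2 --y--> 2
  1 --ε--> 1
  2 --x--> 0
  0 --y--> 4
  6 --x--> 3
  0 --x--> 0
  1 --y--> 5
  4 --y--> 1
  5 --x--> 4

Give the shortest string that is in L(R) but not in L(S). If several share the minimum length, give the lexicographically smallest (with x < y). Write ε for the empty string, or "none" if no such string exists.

The string xyyy is accepted by R but not by S.
No shorter string lies in the difference, and xyyy is the lexicographically first length-4 string in L(R) \ L(S).

xyyy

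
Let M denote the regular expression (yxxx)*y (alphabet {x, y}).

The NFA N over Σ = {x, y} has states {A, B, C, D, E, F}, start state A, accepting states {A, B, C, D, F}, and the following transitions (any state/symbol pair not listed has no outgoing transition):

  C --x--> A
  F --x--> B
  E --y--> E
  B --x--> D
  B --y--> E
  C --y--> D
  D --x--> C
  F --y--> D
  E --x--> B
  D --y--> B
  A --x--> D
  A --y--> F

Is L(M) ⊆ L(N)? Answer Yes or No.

Yes

Converting the expression M to a DFA (subset construction, then merging equivalent states) gives the minimal DFA with states {m0, m1, m2, m3, m4}, start state m0, accepting states {m2} and transitions m0: x→m1, y→m2; m1: x→m1, y→m1; m2: x→m3, y→m1; m3: x→m4, y→m1; m4: x→m0, y→m1.
Exploring the product automaton M × N from the start pair (m0, A), following both machines on each input symbol, reaches 18 state pairs: (m0, A), (m1, D), (m2, F), (m1, C), (m1, B), (m3, B), (m1, A), (m1, E), (m4, D), (m1, F), (m0, C), (m2, D), (m3, C), (m4, A), (m0, D), (m2, B), (m3, D), (m4, C).
M accepts in {m2} and N accepts in {A, B, C, D, F}. The reachable pairs whose M-component is accepting are (m2, F), (m2, D), (m2, B); in each of them the N-component is accepting too, so the product for L(M) \ L(N) (M-component accepting, N-component rejecting) has no reachable accepting pair and the difference is empty.
Hence every string in L(M) is also in L(N).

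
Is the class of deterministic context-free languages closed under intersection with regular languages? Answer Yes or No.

Yes

Run the DPDA and a DFA for the regular language in lock-step (product of the two finite controls, one shared stack, the DFA component advancing only on genuine input moves); the result is still deterministic and accepts when both components accept.
So the deterministic context-free languages are closed under intersection with a regular language.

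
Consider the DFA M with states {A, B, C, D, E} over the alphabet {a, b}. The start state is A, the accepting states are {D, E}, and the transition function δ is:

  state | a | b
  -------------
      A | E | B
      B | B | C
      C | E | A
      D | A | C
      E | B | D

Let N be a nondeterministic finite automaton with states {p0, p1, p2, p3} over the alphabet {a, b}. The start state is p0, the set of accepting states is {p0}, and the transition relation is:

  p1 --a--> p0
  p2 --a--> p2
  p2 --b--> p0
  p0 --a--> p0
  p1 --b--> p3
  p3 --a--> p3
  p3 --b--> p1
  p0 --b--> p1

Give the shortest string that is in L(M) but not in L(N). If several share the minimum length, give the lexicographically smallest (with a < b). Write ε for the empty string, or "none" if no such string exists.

ab

The string ab is accepted by M but not by N.
No shorter string lies in the difference, and ab is the lexicographically first length-2 string in L(M) \ L(N).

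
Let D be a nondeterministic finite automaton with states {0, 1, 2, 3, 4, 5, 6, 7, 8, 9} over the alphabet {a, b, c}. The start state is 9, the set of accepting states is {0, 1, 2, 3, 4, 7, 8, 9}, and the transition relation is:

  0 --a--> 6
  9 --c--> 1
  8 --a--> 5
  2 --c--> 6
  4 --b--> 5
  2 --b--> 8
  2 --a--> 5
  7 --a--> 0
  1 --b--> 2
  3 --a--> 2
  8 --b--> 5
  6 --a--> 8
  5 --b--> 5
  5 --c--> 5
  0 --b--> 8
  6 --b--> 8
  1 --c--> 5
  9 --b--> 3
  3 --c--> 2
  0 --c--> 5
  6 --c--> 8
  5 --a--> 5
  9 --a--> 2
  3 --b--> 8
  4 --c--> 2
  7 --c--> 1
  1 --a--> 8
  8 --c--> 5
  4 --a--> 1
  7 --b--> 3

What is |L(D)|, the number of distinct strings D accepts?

25

The useful subgraph on states {1, 2, 3, 6, 8, 9} is acyclic, so L(D) is finite; the longest accepting path visits 5 useful states, giving maximum string length 4.
Counting accepting paths from 9 by length: 1 of length 0, 3 of length 1, 6 of length 2, 6 of length 3, 9 of length 4. Total 25.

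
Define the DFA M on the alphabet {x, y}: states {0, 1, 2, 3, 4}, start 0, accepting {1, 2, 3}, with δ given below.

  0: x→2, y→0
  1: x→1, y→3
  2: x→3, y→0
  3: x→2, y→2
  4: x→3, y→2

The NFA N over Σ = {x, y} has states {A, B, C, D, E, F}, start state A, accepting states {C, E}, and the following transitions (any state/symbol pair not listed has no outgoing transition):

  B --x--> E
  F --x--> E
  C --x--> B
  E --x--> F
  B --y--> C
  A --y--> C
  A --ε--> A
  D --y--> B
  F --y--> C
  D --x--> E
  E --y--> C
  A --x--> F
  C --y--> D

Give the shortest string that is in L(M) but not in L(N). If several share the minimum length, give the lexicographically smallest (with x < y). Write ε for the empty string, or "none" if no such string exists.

x

The string x is accepted by M but not by N.
No shorter string lies in the difference, and x is the lexicographically first length-1 string in L(M) \ L(N).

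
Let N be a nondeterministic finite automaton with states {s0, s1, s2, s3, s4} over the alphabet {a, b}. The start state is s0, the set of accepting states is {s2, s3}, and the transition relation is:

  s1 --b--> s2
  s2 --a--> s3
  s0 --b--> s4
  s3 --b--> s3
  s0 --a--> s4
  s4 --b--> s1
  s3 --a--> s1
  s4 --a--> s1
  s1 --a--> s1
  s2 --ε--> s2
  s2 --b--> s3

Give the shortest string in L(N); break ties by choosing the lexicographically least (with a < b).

A breadth-first search from s0 reaches an accepting state first via the path s0 → s4 → s1 → s2 on input aab.
No string of length < 3 is accepted (BFS exhausts all shorter strings without reaching an accepting state), and aab is the lexicographically least accepting string of length 3.

aab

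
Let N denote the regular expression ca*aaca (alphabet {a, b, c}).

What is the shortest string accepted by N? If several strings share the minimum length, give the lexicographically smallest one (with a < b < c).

By inspection of the expression, no string of length less than 5 matches, and caaca is the lexicographically first match of length 5.

caaca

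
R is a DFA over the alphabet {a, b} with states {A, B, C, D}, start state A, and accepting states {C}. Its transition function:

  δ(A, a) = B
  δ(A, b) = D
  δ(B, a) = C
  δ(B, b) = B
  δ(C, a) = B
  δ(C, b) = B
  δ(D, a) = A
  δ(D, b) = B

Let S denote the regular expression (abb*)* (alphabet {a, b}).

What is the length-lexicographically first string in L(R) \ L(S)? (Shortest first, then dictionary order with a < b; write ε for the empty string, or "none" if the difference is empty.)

The string aa is accepted by R but not by S.
No shorter string lies in the difference, and aa is the lexicographically first length-2 string in L(R) \ L(S).

aa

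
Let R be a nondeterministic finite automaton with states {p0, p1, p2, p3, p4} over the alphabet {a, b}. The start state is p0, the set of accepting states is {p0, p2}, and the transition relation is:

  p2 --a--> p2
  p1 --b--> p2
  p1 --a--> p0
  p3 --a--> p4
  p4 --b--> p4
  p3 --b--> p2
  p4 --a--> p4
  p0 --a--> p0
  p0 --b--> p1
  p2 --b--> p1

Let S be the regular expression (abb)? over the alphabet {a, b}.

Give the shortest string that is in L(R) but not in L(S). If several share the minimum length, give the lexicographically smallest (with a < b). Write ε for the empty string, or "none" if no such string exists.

The string a is accepted by R but not by S.
No shorter string lies in the difference, and a is the lexicographically first length-1 string in L(R) \ L(S).

a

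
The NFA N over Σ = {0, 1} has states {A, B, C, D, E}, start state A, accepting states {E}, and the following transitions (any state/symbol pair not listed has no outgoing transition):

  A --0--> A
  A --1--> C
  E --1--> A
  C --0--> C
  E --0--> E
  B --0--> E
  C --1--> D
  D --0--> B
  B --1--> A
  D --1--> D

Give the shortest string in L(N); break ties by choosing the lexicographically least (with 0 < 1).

1100

A breadth-first search from A reaches an accepting state first via the path A → C → D → B → E on input 1100.
No string of length < 4 is accepted (BFS exhausts all shorter strings without reaching an accepting state), and 1100 is the lexicographically least accepting string of length 4.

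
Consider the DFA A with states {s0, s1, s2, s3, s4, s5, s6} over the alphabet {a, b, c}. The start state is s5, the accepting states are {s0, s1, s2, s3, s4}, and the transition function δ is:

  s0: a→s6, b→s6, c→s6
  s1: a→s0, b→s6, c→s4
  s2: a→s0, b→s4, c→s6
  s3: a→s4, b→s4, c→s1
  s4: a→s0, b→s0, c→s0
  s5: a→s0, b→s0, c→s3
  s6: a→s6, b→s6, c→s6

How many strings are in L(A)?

The useful subgraph on states {s0, s1, s3, s4, s5} is acyclic, so L(A) is finite; the longest accepting path visits 5 useful states, giving maximum string length 4.
Counting accepting paths from s5 by length: 3 of length 1, 3 of length 2, 8 of length 3, 3 of length 4. Total 17.

17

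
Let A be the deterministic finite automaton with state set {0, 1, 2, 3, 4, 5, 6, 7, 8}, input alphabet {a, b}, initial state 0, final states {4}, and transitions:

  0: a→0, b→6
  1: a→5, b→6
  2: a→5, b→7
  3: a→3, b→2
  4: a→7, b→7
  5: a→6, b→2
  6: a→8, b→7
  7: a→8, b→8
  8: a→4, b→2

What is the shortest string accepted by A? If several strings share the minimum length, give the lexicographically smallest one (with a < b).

A breadth-first search from 0 reaches an accepting state first via the path 0 → 6 → 8 → 4 on input baa.
No string of length < 3 is accepted (BFS exhausts all shorter strings without reaching an accepting state), and baa is the lexicographically least accepting string of length 3.

baa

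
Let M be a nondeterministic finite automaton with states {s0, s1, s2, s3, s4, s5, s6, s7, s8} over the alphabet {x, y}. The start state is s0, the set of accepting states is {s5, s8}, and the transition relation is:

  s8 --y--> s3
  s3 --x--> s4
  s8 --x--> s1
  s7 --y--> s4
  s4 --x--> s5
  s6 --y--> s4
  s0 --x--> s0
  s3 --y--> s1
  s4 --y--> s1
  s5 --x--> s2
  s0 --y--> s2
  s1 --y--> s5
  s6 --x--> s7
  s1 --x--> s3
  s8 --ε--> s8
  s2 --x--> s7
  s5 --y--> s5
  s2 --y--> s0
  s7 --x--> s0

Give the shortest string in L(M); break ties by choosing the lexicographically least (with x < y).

A breadth-first search from s0 reaches an accepting state first via the path s0 → s2 → s7 → s4 → s5 on input yxyx.
No string of length < 4 is accepted (BFS exhausts all shorter strings without reaching an accepting state), and yxyx is the lexicographically least accepting string of length 4.

yxyx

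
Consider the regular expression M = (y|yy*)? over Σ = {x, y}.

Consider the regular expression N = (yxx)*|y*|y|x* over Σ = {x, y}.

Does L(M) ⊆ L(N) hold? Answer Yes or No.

Yes

Converting the expression M to a DFA (subset construction, then merging equivalent states) gives the minimal DFA with states {m0, m1}, start state m0, accepting states {m0} and transitions m0: x→m1, y→m0; m1: x→m1, y→m1.
Converting the expression N to a DFA (subset construction, then merging equivalent states) gives the minimal DFA with states {n0, n1, n2, n3, n4, n5, n6, n7}, start state n0, accepting states {n0, n1, n2, n5, n6} and transitions n0: x→n1, y→n2; n1: x→n1, y→n3; n2: x→n4, y→n5; n3: x→n3, y→n3; n4: x→n6, y→n3; n5: x→n3, y→n5; n6: x→n3, y→n7; n7: x→n4, y→n3.
Exploring the product automaton M × N from the start pair (m0, n0), following both machines on each input symbol, reaches 8 state pairs: (m0, n0), (m1, n1), (m0, n2), (m1, n3), (m1, n4), (m0, n5), (m1, n6), (m1, n7).
M accepts in {m0} and N accepts in {n0, n1, n2, n5, n6}. The reachable pairs whose M-component is accepting are (m0, n0), (m0, n2), (m0, n5); in each of them the N-component is accepting too, so the product for L(M) \ L(N) (M-component accepting, N-component rejecting) has no reachable accepting pair and the difference is empty.
Hence every string in L(M) is also in L(N).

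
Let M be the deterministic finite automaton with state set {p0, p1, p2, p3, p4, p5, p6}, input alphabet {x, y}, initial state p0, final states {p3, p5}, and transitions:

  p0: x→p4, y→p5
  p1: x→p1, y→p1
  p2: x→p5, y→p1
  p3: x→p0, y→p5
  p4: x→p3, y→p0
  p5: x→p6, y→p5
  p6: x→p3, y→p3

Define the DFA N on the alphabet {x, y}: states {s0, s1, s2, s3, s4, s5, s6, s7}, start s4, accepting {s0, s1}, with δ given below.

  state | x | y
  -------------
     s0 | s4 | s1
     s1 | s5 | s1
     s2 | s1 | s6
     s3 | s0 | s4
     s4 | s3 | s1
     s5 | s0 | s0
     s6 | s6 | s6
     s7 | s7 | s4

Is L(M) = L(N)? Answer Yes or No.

Exploring the product automaton M × N from the start pair (p0, s4), following both machines on each input symbol, reaches 5 state pairs: (p0, s4), (p4, s3), (p5, s1), (p3, s0), (p6, s5).
M accepts in {p3, p5} and N accepts in {s0, s1}. In every reachable pair the two components are either both accepting — (p5, s1), (p3, s0) — or both non-accepting, so no string is accepted by exactly one of the machines: L(M) \ L(N) and L(N) \ L(M) are both empty.
Hence every string is accepted by M iff it is accepted by N, and the two languages coincide.

Yes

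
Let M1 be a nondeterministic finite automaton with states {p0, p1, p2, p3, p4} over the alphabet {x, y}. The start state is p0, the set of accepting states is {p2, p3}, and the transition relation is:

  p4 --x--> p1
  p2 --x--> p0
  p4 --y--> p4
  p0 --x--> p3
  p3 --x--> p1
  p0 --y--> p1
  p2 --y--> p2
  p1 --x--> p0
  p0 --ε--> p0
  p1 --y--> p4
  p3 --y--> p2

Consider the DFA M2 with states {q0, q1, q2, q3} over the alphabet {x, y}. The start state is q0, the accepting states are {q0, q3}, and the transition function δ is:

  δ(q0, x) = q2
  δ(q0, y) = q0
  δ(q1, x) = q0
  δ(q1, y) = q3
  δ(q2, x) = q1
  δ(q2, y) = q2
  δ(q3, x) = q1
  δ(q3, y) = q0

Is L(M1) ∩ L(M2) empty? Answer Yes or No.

The string xyxx is accepted by both M1 and M2.
Hence L(M1) ∩ L(M2) ≠ ∅.

No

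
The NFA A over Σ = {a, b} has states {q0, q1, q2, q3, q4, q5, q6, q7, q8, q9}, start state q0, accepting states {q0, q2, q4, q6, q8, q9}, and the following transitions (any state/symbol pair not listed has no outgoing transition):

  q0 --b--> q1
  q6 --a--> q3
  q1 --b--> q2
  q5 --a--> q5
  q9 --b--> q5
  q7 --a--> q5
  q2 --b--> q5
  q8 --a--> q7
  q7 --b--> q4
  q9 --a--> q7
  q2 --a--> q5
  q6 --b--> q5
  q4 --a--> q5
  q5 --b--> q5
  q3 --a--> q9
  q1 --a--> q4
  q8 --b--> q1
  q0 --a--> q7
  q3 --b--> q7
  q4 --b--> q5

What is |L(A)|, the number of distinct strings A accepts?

The useful subgraph on states {q0, q1, q2, q4, q7} is acyclic, so L(A) is finite; the longest accepting path visits 3 useful states, giving maximum string length 2.
Counting accepting paths from q0 by length: 1 of length 0, 3 of length 2. Total 4.

4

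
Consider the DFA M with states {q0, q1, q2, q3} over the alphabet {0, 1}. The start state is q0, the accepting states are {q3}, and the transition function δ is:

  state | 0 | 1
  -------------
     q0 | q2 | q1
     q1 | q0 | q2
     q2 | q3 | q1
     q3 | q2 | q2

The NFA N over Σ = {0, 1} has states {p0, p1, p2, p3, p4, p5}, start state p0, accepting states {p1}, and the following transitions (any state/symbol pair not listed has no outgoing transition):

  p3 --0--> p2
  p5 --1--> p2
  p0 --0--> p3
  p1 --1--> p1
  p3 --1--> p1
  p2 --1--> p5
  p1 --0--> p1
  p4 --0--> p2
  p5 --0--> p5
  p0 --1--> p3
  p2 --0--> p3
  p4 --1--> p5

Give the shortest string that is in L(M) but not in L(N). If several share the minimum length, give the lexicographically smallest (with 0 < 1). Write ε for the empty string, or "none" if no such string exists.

00

The string 00 is accepted by M but not by N.
No shorter string lies in the difference, and 00 is the lexicographically first length-2 string in L(M) \ L(N).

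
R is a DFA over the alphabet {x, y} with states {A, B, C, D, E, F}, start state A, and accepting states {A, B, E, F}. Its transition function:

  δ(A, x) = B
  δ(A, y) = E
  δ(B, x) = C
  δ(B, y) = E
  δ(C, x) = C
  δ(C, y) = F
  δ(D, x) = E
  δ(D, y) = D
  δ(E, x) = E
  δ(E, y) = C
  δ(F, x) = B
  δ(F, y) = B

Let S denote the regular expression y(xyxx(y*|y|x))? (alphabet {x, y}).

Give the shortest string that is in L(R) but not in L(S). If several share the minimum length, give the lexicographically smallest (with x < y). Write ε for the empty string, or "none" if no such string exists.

ε

The empty string ε is accepted by R but not by S.
Since ε is the unique shortest string, it is the required witness.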